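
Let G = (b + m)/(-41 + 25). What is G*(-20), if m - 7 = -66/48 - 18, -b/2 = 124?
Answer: -10415/32 ≈ -325.47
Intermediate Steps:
b = -248 (b = -2*124 = -248)
m = -99/8 (m = 7 + (-66/48 - 18) = 7 + (-66*1/48 - 18) = 7 + (-11/8 - 18) = 7 - 155/8 = -99/8 ≈ -12.375)
G = 2083/128 (G = (-248 - 99/8)/(-41 + 25) = -2083/8/(-16) = -2083/8*(-1/16) = 2083/128 ≈ 16.273)
G*(-20) = (2083/128)*(-20) = -10415/32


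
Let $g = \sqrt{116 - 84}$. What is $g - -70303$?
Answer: $70303 + 4 \sqrt{2} \approx 70309.0$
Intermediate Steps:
$g = 4 \sqrt{2}$ ($g = \sqrt{32} = 4 \sqrt{2} \approx 5.6569$)
$g - -70303 = 4 \sqrt{2} - -70303 = 4 \sqrt{2} + 70303 = 70303 + 4 \sqrt{2}$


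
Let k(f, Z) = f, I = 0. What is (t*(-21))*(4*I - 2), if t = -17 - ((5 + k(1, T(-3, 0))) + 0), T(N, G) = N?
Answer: -966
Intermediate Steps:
t = -23 (t = -17 - ((5 + 1) + 0) = -17 - (6 + 0) = -17 - 1*6 = -17 - 6 = -23)
(t*(-21))*(4*I - 2) = (-23*(-21))*(4*0 - 2) = 483*(0 - 2) = 483*(-2) = -966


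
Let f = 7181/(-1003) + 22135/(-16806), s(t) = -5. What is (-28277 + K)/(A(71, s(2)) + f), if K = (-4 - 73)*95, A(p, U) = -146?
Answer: 599953629456/2603922319 ≈ 230.40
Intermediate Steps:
f = -142885291/16856418 (f = 7181*(-1/1003) + 22135*(-1/16806) = -7181/1003 - 22135/16806 = -142885291/16856418 ≈ -8.4766)
K = -7315 (K = -77*95 = -7315)
(-28277 + K)/(A(71, s(2)) + f) = (-28277 - 7315)/(-146 - 142885291/16856418) = -35592/(-2603922319/16856418) = -35592*(-16856418/2603922319) = 599953629456/2603922319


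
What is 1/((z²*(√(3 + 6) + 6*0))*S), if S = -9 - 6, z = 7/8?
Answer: -64/2205 ≈ -0.029025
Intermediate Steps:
z = 7/8 (z = 7*(⅛) = 7/8 ≈ 0.87500)
S = -15
1/((z²*(√(3 + 6) + 6*0))*S) = 1/(((7/8)²*(√(3 + 6) + 6*0))*(-15)) = 1/((49*(√9 + 0)/64)*(-15)) = 1/((49*(3 + 0)/64)*(-15)) = 1/(((49/64)*3)*(-15)) = 1/((147/64)*(-15)) = 1/(-2205/64) = -64/2205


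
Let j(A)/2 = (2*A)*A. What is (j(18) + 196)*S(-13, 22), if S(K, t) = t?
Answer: 32824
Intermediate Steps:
j(A) = 4*A² (j(A) = 2*((2*A)*A) = 2*(2*A²) = 4*A²)
(j(18) + 196)*S(-13, 22) = (4*18² + 196)*22 = (4*324 + 196)*22 = (1296 + 196)*22 = 1492*22 = 32824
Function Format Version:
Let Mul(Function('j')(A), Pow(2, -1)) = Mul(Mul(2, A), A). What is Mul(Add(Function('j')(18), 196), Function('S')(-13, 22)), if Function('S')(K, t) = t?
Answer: 32824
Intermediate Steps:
Function('j')(A) = Mul(4, Pow(A, 2)) (Function('j')(A) = Mul(2, Mul(Mul(2, A), A)) = Mul(2, Mul(2, Pow(A, 2))) = Mul(4, Pow(A, 2)))
Mul(Add(Function('j')(18), 196), Function('S')(-13, 22)) = Mul(Add(Mul(4, Pow(18, 2)), 196), 22) = Mul(Add(Mul(4, 324), 196), 22) = Mul(Add(1296, 196), 22) = Mul(1492, 22) = 32824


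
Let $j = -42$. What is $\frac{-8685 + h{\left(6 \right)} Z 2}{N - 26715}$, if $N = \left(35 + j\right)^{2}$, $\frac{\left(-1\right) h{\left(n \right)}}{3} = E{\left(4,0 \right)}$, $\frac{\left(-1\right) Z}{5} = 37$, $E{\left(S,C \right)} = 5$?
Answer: $\frac{3135}{26666} \approx 0.11757$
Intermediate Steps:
$Z = -185$ ($Z = \left(-5\right) 37 = -185$)
$h{\left(n \right)} = -15$ ($h{\left(n \right)} = \left(-3\right) 5 = -15$)
$N = 49$ ($N = \left(35 - 42\right)^{2} = \left(-7\right)^{2} = 49$)
$\frac{-8685 + h{\left(6 \right)} Z 2}{N - 26715} = \frac{-8685 + \left(-15\right) \left(-185\right) 2}{49 - 26715} = \frac{-8685 + 2775 \cdot 2}{-26666} = \left(-8685 + 5550\right) \left(- \frac{1}{26666}\right) = \left(-3135\right) \left(- \frac{1}{26666}\right) = \frac{3135}{26666}$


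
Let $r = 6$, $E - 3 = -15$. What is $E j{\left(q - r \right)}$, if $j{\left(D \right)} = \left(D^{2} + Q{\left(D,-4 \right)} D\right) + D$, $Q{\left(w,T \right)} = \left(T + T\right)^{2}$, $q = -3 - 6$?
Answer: $9000$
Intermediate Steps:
$E = -12$ ($E = 3 - 15 = -12$)
$q = -9$ ($q = -3 - 6 = -9$)
$Q{\left(w,T \right)} = 4 T^{2}$ ($Q{\left(w,T \right)} = \left(2 T\right)^{2} = 4 T^{2}$)
$j{\left(D \right)} = D^{2} + 65 D$ ($j{\left(D \right)} = \left(D^{2} + 4 \left(-4\right)^{2} D\right) + D = \left(D^{2} + 4 \cdot 16 D\right) + D = \left(D^{2} + 64 D\right) + D = D^{2} + 65 D$)
$E j{\left(q - r \right)} = - 12 \left(-9 - 6\right) \left(65 - 15\right) = - 12 \left(- 15 \left(65 - 15\right)\right) = - 12 \left(\left(-15\right) 50\right) = \left(-12\right) \left(-750\right) = 9000$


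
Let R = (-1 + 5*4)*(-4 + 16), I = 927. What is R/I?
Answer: 76/309 ≈ 0.24595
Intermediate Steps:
R = 228 (R = (-1 + 20)*12 = 19*12 = 228)
R/I = 228/927 = 228*(1/927) = 76/309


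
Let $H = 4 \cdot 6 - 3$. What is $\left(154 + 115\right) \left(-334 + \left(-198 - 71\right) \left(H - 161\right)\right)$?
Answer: $10040694$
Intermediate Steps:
$H = 21$ ($H = 24 - 3 = 21$)
$\left(154 + 115\right) \left(-334 + \left(-198 - 71\right) \left(H - 161\right)\right) = \left(154 + 115\right) \left(-334 + \left(-198 - 71\right) \left(21 - 161\right)\right) = 269 \left(-334 - -37660\right) = 269 \left(-334 + 37660\right) = 269 \cdot 37326 = 10040694$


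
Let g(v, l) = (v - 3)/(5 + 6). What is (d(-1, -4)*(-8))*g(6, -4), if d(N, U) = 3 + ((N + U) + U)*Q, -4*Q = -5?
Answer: 18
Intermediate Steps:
Q = 5/4 (Q = -1/4*(-5) = 5/4 ≈ 1.2500)
d(N, U) = 3 + 5*U/2 + 5*N/4 (d(N, U) = 3 + ((N + U) + U)*(5/4) = 3 + (N + 2*U)*(5/4) = 3 + (5*U/2 + 5*N/4) = 3 + 5*U/2 + 5*N/4)
g(v, l) = -3/11 + v/11 (g(v, l) = (-3 + v)/11 = (-3 + v)*(1/11) = -3/11 + v/11)
(d(-1, -4)*(-8))*g(6, -4) = ((3 + (5/2)*(-4) + (5/4)*(-1))*(-8))*(-3/11 + (1/11)*6) = ((3 - 10 - 5/4)*(-8))*(-3/11 + 6/11) = -33/4*(-8)*(3/11) = 66*(3/11) = 18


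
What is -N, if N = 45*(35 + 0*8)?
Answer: -1575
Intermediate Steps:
N = 1575 (N = 45*(35 + 0) = 45*35 = 1575)
-N = -1*1575 = -1575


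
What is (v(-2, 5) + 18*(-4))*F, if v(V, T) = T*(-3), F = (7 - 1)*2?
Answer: -1044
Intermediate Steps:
F = 12 (F = 6*2 = 12)
v(V, T) = -3*T
(v(-2, 5) + 18*(-4))*F = (-3*5 + 18*(-4))*12 = (-15 - 72)*12 = -87*12 = -1044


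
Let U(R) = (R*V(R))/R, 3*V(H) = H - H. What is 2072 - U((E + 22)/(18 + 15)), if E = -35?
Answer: 2072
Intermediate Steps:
V(H) = 0 (V(H) = (H - H)/3 = (⅓)*0 = 0)
U(R) = 0 (U(R) = (R*0)/R = 0/R = 0)
2072 - U((E + 22)/(18 + 15)) = 2072 - 1*0 = 2072 + 0 = 2072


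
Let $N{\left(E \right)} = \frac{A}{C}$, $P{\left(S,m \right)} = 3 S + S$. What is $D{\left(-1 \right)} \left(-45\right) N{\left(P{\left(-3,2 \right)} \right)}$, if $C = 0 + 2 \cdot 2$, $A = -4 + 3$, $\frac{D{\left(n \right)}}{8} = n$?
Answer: $-90$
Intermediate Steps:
$P{\left(S,m \right)} = 4 S$
$D{\left(n \right)} = 8 n$
$A = -1$
$C = 4$ ($C = 0 + 4 = 4$)
$N{\left(E \right)} = - \frac{1}{4}$
$D{\left(-1 \right)} \left(-45\right) N{\left(P{\left(-3,2 \right)} \right)} = 8 \left(-1\right) \left(-45\right) \left(- \frac{1}{4}\right) = \left(-8\right) \left(-45\right) \left(- \frac{1}{4}\right) = 360 \left(- \frac{1}{4}\right) = -90$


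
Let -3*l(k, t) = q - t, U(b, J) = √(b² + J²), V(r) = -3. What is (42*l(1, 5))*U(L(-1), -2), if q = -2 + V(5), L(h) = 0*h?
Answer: 280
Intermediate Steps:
L(h) = 0
q = -5 (q = -2 - 3 = -5)
U(b, J) = √(J² + b²)
l(k, t) = 5/3 + t/3 (l(k, t) = -(-5 - t)/3 = 5/3 + t/3)
(42*l(1, 5))*U(L(-1), -2) = (42*(5/3 + (⅓)*5))*√((-2)² + 0²) = (42*(5/3 + 5/3))*√(4 + 0) = (42*(10/3))*√4 = 140*2 = 280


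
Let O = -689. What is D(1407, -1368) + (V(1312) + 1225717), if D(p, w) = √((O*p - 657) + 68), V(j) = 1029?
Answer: 1226746 + 2*I*√242503 ≈ 1.2267e+6 + 984.89*I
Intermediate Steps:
D(p, w) = √(-589 - 689*p) (D(p, w) = √((-689*p - 657) + 68) = √((-657 - 689*p) + 68) = √(-589 - 689*p))
D(1407, -1368) + (V(1312) + 1225717) = √(-589 - 689*1407) + (1029 + 1225717) = √(-589 - 969423) + 1226746 = √(-970012) + 1226746 = 2*I*√242503 + 1226746 = 1226746 + 2*I*√242503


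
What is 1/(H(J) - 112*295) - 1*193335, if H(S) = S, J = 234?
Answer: -6342548011/32806 ≈ -1.9334e+5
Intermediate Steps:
1/(H(J) - 112*295) - 1*193335 = 1/(234 - 112*295) - 1*193335 = 1/(234 - 33040) - 193335 = 1/(-32806) - 193335 = -1/32806 - 193335 = -6342548011/32806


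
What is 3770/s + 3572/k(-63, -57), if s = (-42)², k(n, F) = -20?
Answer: -778201/4410 ≈ -176.46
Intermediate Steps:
s = 1764
3770/s + 3572/k(-63, -57) = 3770/1764 + 3572/(-20) = 3770*(1/1764) + 3572*(-1/20) = 1885/882 - 893/5 = -778201/4410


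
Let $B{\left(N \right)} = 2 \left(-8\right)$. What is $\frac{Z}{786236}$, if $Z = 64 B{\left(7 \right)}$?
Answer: $- \frac{256}{196559} \approx -0.0013024$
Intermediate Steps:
$B{\left(N \right)} = -16$
$Z = -1024$ ($Z = 64 \left(-16\right) = -1024$)
$\frac{Z}{786236} = - \frac{1024}{786236} = \left(-1024\right) \frac{1}{786236} = - \frac{256}{196559}$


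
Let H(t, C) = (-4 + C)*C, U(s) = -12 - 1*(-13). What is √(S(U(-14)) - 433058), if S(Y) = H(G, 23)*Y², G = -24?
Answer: 63*I*√109 ≈ 657.74*I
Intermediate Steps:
U(s) = 1 (U(s) = -12 + 13 = 1)
H(t, C) = C*(-4 + C)
S(Y) = 437*Y² (S(Y) = (23*(-4 + 23))*Y² = (23*19)*Y² = 437*Y²)
√(S(U(-14)) - 433058) = √(437*1² - 433058) = √(437*1 - 433058) = √(437 - 433058) = √(-432621) = 63*I*√109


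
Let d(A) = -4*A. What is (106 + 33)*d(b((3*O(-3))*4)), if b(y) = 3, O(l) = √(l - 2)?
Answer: -1668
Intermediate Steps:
O(l) = √(-2 + l)
(106 + 33)*d(b((3*O(-3))*4)) = (106 + 33)*(-4*3) = 139*(-12) = -1668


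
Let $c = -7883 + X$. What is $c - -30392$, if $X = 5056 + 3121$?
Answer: $30686$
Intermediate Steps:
$X = 8177$
$c = 294$ ($c = -7883 + 8177 = 294$)
$c - -30392 = 294 - -30392 = 294 + 30392 = 30686$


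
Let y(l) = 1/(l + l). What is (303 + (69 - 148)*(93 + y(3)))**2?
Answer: 1792929649/36 ≈ 4.9804e+7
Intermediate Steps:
y(l) = 1/(2*l)
(303 + (69 - 148)*(93 + y(3)))**2 = (303 + (69 - 148)*(93 + (1/2)/3))**2 = (303 - 79*(93 + (1/2)*(1/3)))**2 = (303 - 79*(93 + 1/6))**2 = (303 - 79*559/6)**2 = (303 - 44161/6)**2 = (-42343/6)**2 = 1792929649/36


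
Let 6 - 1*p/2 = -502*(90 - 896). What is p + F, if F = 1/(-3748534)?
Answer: -3033358695209/3748534 ≈ -8.0921e+5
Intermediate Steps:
F = -1/3748534 ≈ -2.6677e-7
p = -809212 (p = 12 - (-1004)*(90 - 896) = 12 - (-1004)*(-806) = 12 - 2*404612 = 12 - 809224 = -809212)
p + F = -809212 - 1/3748534 = -3033358695209/3748534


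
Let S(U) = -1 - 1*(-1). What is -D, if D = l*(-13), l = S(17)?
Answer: 0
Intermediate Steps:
S(U) = 0 (S(U) = -1 + 1 = 0)
l = 0
D = 0 (D = 0*(-13) = 0)
-D = -1*0 = 0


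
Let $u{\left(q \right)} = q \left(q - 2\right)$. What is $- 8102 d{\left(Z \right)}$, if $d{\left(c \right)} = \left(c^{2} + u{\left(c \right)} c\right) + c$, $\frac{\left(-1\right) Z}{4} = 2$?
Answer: $4731568$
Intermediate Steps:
$Z = -8$ ($Z = \left(-4\right) 2 = -8$)
$u{\left(q \right)} = q \left(-2 + q\right)$
$d{\left(c \right)} = c + c^{2} + c^{2} \left(-2 + c\right)$ ($d{\left(c \right)} = \left(c^{2} + c \left(-2 + c\right) c\right) + c = \left(c^{2} + c^{2} \left(-2 + c\right)\right) + c = c + c^{2} + c^{2} \left(-2 + c\right)$)
$- 8102 d{\left(Z \right)} = - 8102 \left(- 8 \left(1 + \left(-8\right)^{2} - -8\right)\right) = - 8102 \left(- 8 \left(1 + 64 + 8\right)\right) = - 8102 \left(\left(-8\right) 73\right) = \left(-8102\right) \left(-584\right) = 4731568$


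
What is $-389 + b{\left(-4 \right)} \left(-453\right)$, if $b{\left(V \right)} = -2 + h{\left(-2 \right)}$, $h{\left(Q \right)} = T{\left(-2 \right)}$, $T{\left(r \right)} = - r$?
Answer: $-389$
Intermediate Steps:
$h{\left(Q \right)} = 2$ ($h{\left(Q \right)} = \left(-1\right) \left(-2\right) = 2$)
$b{\left(V \right)} = 0$ ($b{\left(V \right)} = -2 + 2 = 0$)
$-389 + b{\left(-4 \right)} \left(-453\right) = -389 + 0 \left(-453\right) = -389 + 0 = -389$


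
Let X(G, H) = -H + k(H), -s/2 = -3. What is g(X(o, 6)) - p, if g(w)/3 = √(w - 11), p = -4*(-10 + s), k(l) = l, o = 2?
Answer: -16 + 3*I*√11 ≈ -16.0 + 9.9499*I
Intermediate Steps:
s = 6 (s = -2*(-3) = 6)
X(G, H) = 0 (X(G, H) = -H + H = 0)
p = 16 (p = -4*(-10 + 6) = -4*(-4) = 16)
g(w) = 3*√(-11 + w) (g(w) = 3*√(w - 11) = 3*√(-11 + w))
g(X(o, 6)) - p = 3*√(-11 + 0) - 1*16 = 3*√(-11) - 16 = 3*(I*√11) - 16 = 3*I*√11 - 16 = -16 + 3*I*√11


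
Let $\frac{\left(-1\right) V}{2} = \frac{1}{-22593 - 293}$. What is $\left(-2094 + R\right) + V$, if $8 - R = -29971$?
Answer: $\frac{319088056}{11443} \approx 27885.0$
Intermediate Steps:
$R = 29979$ ($R = 8 - -29971 = 8 + 29971 = 29979$)
$V = \frac{1}{11443}$ ($V = - \frac{2}{-22593 - 293} = - \frac{2}{-22886} = \left(-2\right) \left(- \frac{1}{22886}\right) = \frac{1}{11443} \approx 8.739 \cdot 10^{-5}$)
$\left(-2094 + R\right) + V = \left(-2094 + 29979\right) + \frac{1}{11443} = 27885 + \frac{1}{11443} = \frac{319088056}{11443}$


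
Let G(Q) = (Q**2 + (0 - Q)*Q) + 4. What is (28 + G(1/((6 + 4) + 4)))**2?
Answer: 1024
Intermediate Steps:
G(Q) = 4 (G(Q) = (Q**2 + (-Q)*Q) + 4 = (Q**2 - Q**2) + 4 = 0 + 4 = 4)
(28 + G(1/((6 + 4) + 4)))**2 = (28 + 4)**2 = 32**2 = 1024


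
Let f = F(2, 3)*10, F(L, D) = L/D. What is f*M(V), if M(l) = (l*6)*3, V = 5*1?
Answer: 600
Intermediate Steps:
V = 5
M(l) = 18*l (M(l) = (6*l)*3 = 18*l)
f = 20/3 (f = (2/3)*10 = (2*(⅓))*10 = (⅔)*10 = 20/3 ≈ 6.6667)
f*M(V) = 20*(18*5)/3 = (20/3)*90 = 600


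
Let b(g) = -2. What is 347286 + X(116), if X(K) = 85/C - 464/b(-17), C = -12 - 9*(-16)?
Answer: 45872461/132 ≈ 3.4752e+5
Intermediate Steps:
C = 132 (C = -12 + 144 = 132)
X(K) = 30709/132 (X(K) = 85/132 - 464/(-2) = 85*(1/132) - 464*(-1/2) = 85/132 + 232 = 30709/132)
347286 + X(116) = 347286 + 30709/132 = 45872461/132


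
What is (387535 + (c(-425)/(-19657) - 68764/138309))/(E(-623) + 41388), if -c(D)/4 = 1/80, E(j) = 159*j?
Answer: -21072111185018449/3135740356193940 ≈ -6.7200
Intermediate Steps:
c(D) = -1/20 (c(D) = -4/80 = -4*1/80 = -1/20)
(387535 + (c(-425)/(-19657) - 68764/138309))/(E(-623) + 41388) = (387535 + (-1/20/(-19657) - 68764/138309))/(159*(-623) + 41388) = (387535 + (-1/20*(-1/19657) - 68764*1/138309))/(-99057 + 41388) = (387535 + (1/393140 - 68764/138309))/(-57669) = (387535 - 27033740651/54374800260)*(-1/57669) = (21072111185018449/54374800260)*(-1/57669) = -21072111185018449/3135740356193940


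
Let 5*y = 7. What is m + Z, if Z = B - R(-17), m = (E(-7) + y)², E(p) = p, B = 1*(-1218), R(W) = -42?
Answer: -28616/25 ≈ -1144.6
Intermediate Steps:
y = 7/5 (y = (⅕)*7 = 7/5 ≈ 1.4000)
B = -1218
m = 784/25 (m = (-7 + 7/5)² = (-28/5)² = 784/25 ≈ 31.360)
Z = -1176 (Z = -1218 - 1*(-42) = -1218 + 42 = -1176)
m + Z = 784/25 - 1176 = -28616/25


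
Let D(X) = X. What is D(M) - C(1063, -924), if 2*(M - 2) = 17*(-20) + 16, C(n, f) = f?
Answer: 764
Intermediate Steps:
M = -160 (M = 2 + (17*(-20) + 16)/2 = 2 + (-340 + 16)/2 = 2 + (1/2)*(-324) = 2 - 162 = -160)
D(M) - C(1063, -924) = -160 - 1*(-924) = -160 + 924 = 764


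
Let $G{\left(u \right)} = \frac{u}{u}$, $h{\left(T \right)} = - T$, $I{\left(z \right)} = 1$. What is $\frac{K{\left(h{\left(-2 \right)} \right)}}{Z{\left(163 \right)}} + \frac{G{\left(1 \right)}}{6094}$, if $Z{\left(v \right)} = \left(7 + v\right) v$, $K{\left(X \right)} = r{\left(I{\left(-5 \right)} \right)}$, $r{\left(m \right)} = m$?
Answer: $\frac{8451}{42216185} \approx 0.00020018$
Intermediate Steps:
$K{\left(X \right)} = 1$
$G{\left(u \right)} = 1$
$Z{\left(v \right)} = v \left(7 + v\right)$
$\frac{K{\left(h{\left(-2 \right)} \right)}}{Z{\left(163 \right)}} + \frac{G{\left(1 \right)}}{6094} = 1 \frac{1}{163 \left(7 + 163\right)} + 1 \cdot \frac{1}{6094} = 1 \frac{1}{163 \cdot 170} + 1 \cdot \frac{1}{6094} = 1 \cdot \frac{1}{27710} + \frac{1}{6094} = \frac{1}{27710} + \frac{1}{6094} = \frac{8451}{42216185}$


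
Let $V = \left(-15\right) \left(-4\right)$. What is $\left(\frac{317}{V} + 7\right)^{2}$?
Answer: $\frac{543169}{3600} \approx 150.88$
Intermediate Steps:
$V = 60$
$\left(\frac{317}{V} + 7\right)^{2} = \left(\frac{317}{60} + 7\right)^{2} = \left(\frac{737}{60}\right)^{2} = \frac{543169}{3600}$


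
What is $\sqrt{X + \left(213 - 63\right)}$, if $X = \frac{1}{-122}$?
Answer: $\frac{\sqrt{2232478}}{122} \approx 12.247$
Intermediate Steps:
$X = - \frac{1}{122} \approx -0.0081967$
$\sqrt{X + \left(213 - 63\right)} = \sqrt{- \frac{1}{122} + \left(213 - 63\right)} = \sqrt{- \frac{1}{122} + 150} = \sqrt{\frac{18299}{122}} = \frac{\sqrt{2232478}}{122}$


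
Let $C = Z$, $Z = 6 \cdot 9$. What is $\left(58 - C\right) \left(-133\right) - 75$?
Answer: $-607$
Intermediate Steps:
$Z = 54$
$C = 54$
$\left(58 - C\right) \left(-133\right) - 75 = \left(58 - 54\right) \left(-133\right) - 75 = 4 \left(-133\right) - 75 = -532 - 75 = -607$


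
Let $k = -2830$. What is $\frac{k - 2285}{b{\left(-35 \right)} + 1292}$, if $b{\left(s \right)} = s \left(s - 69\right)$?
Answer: $- \frac{1705}{1644} \approx -1.0371$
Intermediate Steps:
$b{\left(s \right)} = s \left(-69 + s\right)$
$\frac{k - 2285}{b{\left(-35 \right)} + 1292} = \frac{-2830 - 2285}{- 35 \left(-69 - 35\right) + 1292} = - \frac{5115}{\left(-35\right) \left(-104\right) + 1292} = - \frac{5115}{3640 + 1292} = - \frac{5115}{4932} = \left(-5115\right) \frac{1}{4932} = - \frac{1705}{1644}$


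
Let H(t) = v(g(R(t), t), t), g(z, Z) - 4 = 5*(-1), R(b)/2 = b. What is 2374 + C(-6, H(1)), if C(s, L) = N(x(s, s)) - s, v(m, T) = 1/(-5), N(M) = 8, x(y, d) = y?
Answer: 2388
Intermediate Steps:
R(b) = 2*b
g(z, Z) = -1 (g(z, Z) = 4 + 5*(-1) = 4 - 5 = -1)
v(m, T) = -⅕
H(t) = -⅕
C(s, L) = 8 - s
2374 + C(-6, H(1)) = 2374 + (8 - 1*(-6)) = 2374 + (8 + 6) = 2374 + 14 = 2388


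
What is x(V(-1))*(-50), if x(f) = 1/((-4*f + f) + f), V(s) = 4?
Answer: 25/4 ≈ 6.2500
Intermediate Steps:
x(f) = -1/(2*f) (x(f) = 1/(-3*f + f) = 1/(-2*f) = -1/(2*f))
x(V(-1))*(-50) = -½/4*(-50) = -½*¼*(-50) = -⅛*(-50) = 25/4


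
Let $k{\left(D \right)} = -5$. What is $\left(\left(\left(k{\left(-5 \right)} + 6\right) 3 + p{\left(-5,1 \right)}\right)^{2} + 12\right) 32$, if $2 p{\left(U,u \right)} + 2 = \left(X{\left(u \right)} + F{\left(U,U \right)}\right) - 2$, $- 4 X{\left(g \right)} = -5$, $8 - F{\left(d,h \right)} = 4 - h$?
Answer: $\frac{849}{2} \approx 424.5$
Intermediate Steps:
$F{\left(d,h \right)} = 4 + h$ ($F{\left(d,h \right)} = 8 - \left(4 - h\right) = 8 + \left(-4 + h\right) = 4 + h$)
$X{\left(g \right)} = \frac{5}{4}$ ($X{\left(g \right)} = \left(- \frac{1}{4}\right) \left(-5\right) = \frac{5}{4}$)
$p{\left(U,u \right)} = \frac{5}{8} + \frac{U}{2}$ ($p{\left(U,u \right)} = -1 + \frac{\left(\frac{5}{4} + \left(4 + U\right)\right) - 2}{2} = -1 + \frac{\left(\frac{21}{4} + U\right) - 2}{2} = -1 + \frac{\frac{13}{4} + U}{2} = -1 + \left(\frac{13}{8} + \frac{U}{2}\right) = \frac{5}{8} + \frac{U}{2}$)
$\left(\left(\left(k{\left(-5 \right)} + 6\right) 3 + p{\left(-5,1 \right)}\right)^{2} + 12\right) 32 = \left(\left(\left(-5 + 6\right) 3 + \left(\frac{5}{8} + \frac{1}{2} \left(-5\right)\right)\right)^{2} + 12\right) 32 = \left(\left(1 \cdot 3 + \left(\frac{5}{8} - \frac{5}{2}\right)\right)^{2} + 12\right) 32 = \left(\left(3 - \frac{15}{8}\right)^{2} + 12\right) 32 = \left(\left(\frac{9}{8}\right)^{2} + 12\right) 32 = \left(\frac{81}{64} + 12\right) 32 = \frac{849}{64} \cdot 32 = \frac{849}{2}$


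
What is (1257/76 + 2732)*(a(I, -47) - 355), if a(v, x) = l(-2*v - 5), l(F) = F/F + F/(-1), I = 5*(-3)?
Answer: -79168931/76 ≈ -1.0417e+6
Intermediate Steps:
I = -15
l(F) = 1 - F (l(F) = 1 + F*(-1) = 1 - F)
a(v, x) = 6 + 2*v (a(v, x) = 1 - (-2*v - 5) = 1 - (-5 - 2*v) = 1 + (5 + 2*v) = 6 + 2*v)
(1257/76 + 2732)*(a(I, -47) - 355) = (1257/76 + 2732)*((6 + 2*(-15)) - 355) = (1257*(1/76) + 2732)*((6 - 30) - 355) = (1257/76 + 2732)*(-24 - 355) = (208889/76)*(-379) = -79168931/76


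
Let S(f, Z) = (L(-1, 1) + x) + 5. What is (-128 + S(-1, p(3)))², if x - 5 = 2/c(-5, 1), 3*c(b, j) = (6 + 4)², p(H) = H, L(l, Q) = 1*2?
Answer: 33605209/2500 ≈ 13442.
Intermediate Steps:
L(l, Q) = 2
c(b, j) = 100/3 (c(b, j) = (6 + 4)²/3 = (⅓)*10² = (⅓)*100 = 100/3)
x = 253/50 (x = 5 + 2/(100/3) = 5 + 2*(3/100) = 5 + 3/50 = 253/50 ≈ 5.0600)
S(f, Z) = 603/50 (S(f, Z) = (2 + 253/50) + 5 = 353/50 + 5 = 603/50)
(-128 + S(-1, p(3)))² = (-128 + 603/50)² = (-5797/50)² = 33605209/2500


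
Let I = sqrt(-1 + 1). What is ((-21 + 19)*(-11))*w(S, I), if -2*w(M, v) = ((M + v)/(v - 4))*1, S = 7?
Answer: 77/4 ≈ 19.250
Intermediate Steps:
I = 0 (I = sqrt(0) = 0)
w(M, v) = -(M + v)/(2*(-4 + v)) (w(M, v) = -(M + v)/(v - 4)/2 = -(M + v)/(-4 + v)/2 = -(M + v)/(2*(-4 + v)))
((-21 + 19)*(-11))*w(S, I) = ((-21 + 19)*(-11))*((-1*7 - 1*0)/(2*(-4 + 0))) = (-2*(-11))*((1/2)*(-7 + 0)/(-4)) = 22*((1/2)*(-1/4)*(-7)) = 22*(7/8) = 77/4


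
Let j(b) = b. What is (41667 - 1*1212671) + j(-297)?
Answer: -1171301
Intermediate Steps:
(41667 - 1*1212671) + j(-297) = (41667 - 1*1212671) - 297 = (41667 - 1212671) - 297 = -1171004 - 297 = -1171301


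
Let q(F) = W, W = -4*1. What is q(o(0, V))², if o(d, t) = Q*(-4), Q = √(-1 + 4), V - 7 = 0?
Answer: 16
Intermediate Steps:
V = 7 (V = 7 + 0 = 7)
Q = √3 ≈ 1.7320
o(d, t) = -4*√3 (o(d, t) = √3*(-4) = -4*√3)
W = -4
q(F) = -4
q(o(0, V))² = (-4)² = 16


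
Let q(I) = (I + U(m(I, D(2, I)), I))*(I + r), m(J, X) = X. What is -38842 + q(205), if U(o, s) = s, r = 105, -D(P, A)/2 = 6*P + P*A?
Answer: 88258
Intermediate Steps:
D(P, A) = -12*P - 2*A*P (D(P, A) = -2*(6*P + P*A) = -2*(6*P + A*P) = -12*P - 2*A*P)
q(I) = 2*I*(105 + I) (q(I) = (I + I)*(I + 105) = (2*I)*(105 + I) = 2*I*(105 + I))
-38842 + q(205) = -38842 + 2*205*(105 + 205) = -38842 + 2*205*310 = -38842 + 127100 = 88258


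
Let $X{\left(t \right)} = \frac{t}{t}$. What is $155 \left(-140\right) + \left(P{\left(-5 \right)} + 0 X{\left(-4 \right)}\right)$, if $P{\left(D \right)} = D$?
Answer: $-21705$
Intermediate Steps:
$X{\left(t \right)} = 1$
$155 \left(-140\right) + \left(P{\left(-5 \right)} + 0 X{\left(-4 \right)}\right) = 155 \left(-140\right) + \left(-5 + 0 \cdot 1\right) = -21700 + \left(-5 + 0\right) = -21700 - 5 = -21705$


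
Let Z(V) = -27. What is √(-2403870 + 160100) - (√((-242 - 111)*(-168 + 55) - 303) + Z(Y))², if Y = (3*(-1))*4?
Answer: -(27 - √39586)² + I*√2243770 ≈ -29571.0 + 1497.9*I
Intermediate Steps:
Y = -12 (Y = -3*4 = -12)
√(-2403870 + 160100) - (√((-242 - 111)*(-168 + 55) - 303) + Z(Y))² = √(-2403870 + 160100) - (√((-242 - 111)*(-168 + 55) - 303) - 27)² = √(-2243770) - (√(-353*(-113) - 303) - 27)² = I*√2243770 - (√(39889 - 303) - 27)² = I*√2243770 - (√39586 - 27)² = I*√2243770 - (-27 + √39586)² = -(-27 + √39586)² + I*√2243770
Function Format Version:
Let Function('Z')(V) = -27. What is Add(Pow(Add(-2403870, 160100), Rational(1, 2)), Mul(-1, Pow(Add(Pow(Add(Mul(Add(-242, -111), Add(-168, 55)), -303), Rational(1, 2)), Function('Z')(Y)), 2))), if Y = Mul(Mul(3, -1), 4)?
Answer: Add(Mul(-1, Pow(Add(27, Mul(-1, Pow(39586, Rational(1, 2)))), 2)), Mul(I, Pow(2243770, Rational(1, 2)))) ≈ Add(-29571., Mul(1497.9, I))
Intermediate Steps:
Y = -12 (Y = Mul(-3, 4) = -12)
Add(Pow(Add(-2403870, 160100), Rational(1, 2)), Mul(-1, Pow(Add(Pow(Add(Mul(Add(-242, -111), Add(-168, 55)), -303), Rational(1, 2)), Function('Z')(Y)), 2))) = Add(Pow(Add(-2403870, 160100), Rational(1, 2)), Mul(-1, Pow(Add(Pow(Add(Mul(Add(-242, -111), Add(-168, 55)), -303), Rational(1, 2)), -27), 2))) = Add(Pow(-2243770, Rational(1, 2)), Mul(-1, Pow(Add(Pow(Add(Mul(-353, -113), -303), Rational(1, 2)), -27), 2))) = Add(Mul(I, Pow(2243770, Rational(1, 2))), Mul(-1, Pow(Add(Pow(Add(39889, -303), Rational(1, 2)), -27), 2))) = Add(Mul(I, Pow(2243770, Rational(1, 2))), Mul(-1, Pow(Add(Pow(39586, Rational(1, 2)), -27), 2))) = Add(Mul(I, Pow(2243770, Rational(1, 2))), Mul(-1, Pow(Add(-27, Pow(39586, Rational(1, 2))), 2))) = Add(Mul(-1, Pow(Add(-27, Pow(39586, Rational(1, 2))), 2)), Mul(I, Pow(2243770, Rational(1, 2))))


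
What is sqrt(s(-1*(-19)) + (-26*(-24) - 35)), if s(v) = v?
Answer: 4*sqrt(38) ≈ 24.658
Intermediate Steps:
sqrt(s(-1*(-19)) + (-26*(-24) - 35)) = sqrt(-1*(-19) + (-26*(-24) - 35)) = sqrt(19 + (624 - 35)) = sqrt(19 + 589) = sqrt(608) = 4*sqrt(38)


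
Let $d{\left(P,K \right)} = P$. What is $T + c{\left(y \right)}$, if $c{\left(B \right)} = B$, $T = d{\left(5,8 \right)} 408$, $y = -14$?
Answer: $2026$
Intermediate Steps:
$T = 2040$ ($T = 5 \cdot 408 = 2040$)
$T + c{\left(y \right)} = 2040 - 14 = 2026$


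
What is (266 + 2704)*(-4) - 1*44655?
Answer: -56535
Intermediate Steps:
(266 + 2704)*(-4) - 1*44655 = 2970*(-4) - 44655 = -11880 - 44655 = -56535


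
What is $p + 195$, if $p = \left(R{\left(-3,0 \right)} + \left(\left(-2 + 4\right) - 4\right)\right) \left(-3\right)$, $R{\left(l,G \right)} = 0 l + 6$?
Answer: $183$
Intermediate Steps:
$R{\left(l,G \right)} = 6$ ($R{\left(l,G \right)} = 0 + 6 = 6$)
$p = -12$ ($p = \left(6 + \left(\left(-2 + 4\right) - 4\right)\right) \left(-3\right) = \left(6 + \left(2 - 4\right)\right) \left(-3\right) = \left(6 - 2\right) \left(-3\right) = 4 \left(-3\right) = -12$)
$p + 195 = -12 + 195 = 183$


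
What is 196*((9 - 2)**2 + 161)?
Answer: 41160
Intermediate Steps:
196*((9 - 2)**2 + 161) = 196*(7**2 + 161) = 196*(49 + 161) = 196*210 = 41160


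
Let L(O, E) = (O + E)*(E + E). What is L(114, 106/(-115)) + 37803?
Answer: 497187827/13225 ≈ 37595.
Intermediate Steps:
L(O, E) = 2*E*(E + O) (L(O, E) = (E + O)*(2*E) = 2*E*(E + O))
L(114, 106/(-115)) + 37803 = 2*(106/(-115))*(106/(-115) + 114) + 37803 = 2*(106*(-1/115))*(106*(-1/115) + 114) + 37803 = 2*(-106/115)*(-106/115 + 114) + 37803 = 2*(-106/115)*(13004/115) + 37803 = -2756848/13225 + 37803 = 497187827/13225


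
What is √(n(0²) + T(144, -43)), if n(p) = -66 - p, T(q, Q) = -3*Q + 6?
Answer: √69 ≈ 8.3066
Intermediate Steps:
T(q, Q) = 6 - 3*Q
√(n(0²) + T(144, -43)) = √((-66 - 1*0²) + (6 - 3*(-43))) = √((-66 - 1*0) + (6 + 129)) = √((-66 + 0) + 135) = √(-66 + 135) = √69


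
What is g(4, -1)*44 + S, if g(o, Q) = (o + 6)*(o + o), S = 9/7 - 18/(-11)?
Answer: 271265/77 ≈ 3522.9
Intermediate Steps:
S = 225/77 (S = 9*(⅐) - 18*(-1/11) = 9/7 + 18/11 = 225/77 ≈ 2.9221)
g(o, Q) = 2*o*(6 + o) (g(o, Q) = (6 + o)*(2*o) = 2*o*(6 + o))
g(4, -1)*44 + S = (2*4*(6 + 4))*44 + 225/77 = (2*4*10)*44 + 225/77 = 80*44 + 225/77 = 3520 + 225/77 = 271265/77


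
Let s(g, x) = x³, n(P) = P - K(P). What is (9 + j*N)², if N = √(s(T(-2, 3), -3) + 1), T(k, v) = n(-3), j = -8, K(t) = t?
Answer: (9 - 8*I*√26)² ≈ -1583.0 - 734.26*I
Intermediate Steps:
n(P) = 0 (n(P) = P - P = 0)
T(k, v) = 0
N = I*√26 (N = √((-3)³ + 1) = √(-27 + 1) = √(-26) = I*√26 ≈ 5.099*I)
(9 + j*N)² = (9 - 8*I*√26)²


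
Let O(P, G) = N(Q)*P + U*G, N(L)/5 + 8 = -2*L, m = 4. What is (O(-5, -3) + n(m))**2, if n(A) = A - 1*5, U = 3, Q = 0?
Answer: 36100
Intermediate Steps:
N(L) = -40 - 10*L (N(L) = -40 + 5*(-2*L) = -40 - 10*L)
O(P, G) = -40*P + 3*G (O(P, G) = (-40 - 10*0)*P + 3*G = (-40 + 0)*P + 3*G = -40*P + 3*G)
n(A) = -5 + A (n(A) = A - 5 = -5 + A)
(O(-5, -3) + n(m))**2 = ((-40*(-5) + 3*(-3)) + (-5 + 4))**2 = ((200 - 9) - 1)**2 = (191 - 1)**2 = 190**2 = 36100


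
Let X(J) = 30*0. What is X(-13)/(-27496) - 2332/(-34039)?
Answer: 2332/34039 ≈ 0.068510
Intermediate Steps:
X(J) = 0
X(-13)/(-27496) - 2332/(-34039) = 0/(-27496) - 2332/(-34039) = 0*(-1/27496) - 2332*(-1/34039) = 0 + 2332/34039 = 2332/34039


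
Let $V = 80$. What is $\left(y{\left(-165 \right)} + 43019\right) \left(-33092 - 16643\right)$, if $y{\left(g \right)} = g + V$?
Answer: $-2135322490$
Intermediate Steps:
$y{\left(g \right)} = 80 + g$ ($y{\left(g \right)} = g + 80 = 80 + g$)
$\left(y{\left(-165 \right)} + 43019\right) \left(-33092 - 16643\right) = \left(\left(80 - 165\right) + 43019\right) \left(-33092 - 16643\right) = \left(-85 + 43019\right) \left(-49735\right) = 42934 \left(-49735\right) = -2135322490$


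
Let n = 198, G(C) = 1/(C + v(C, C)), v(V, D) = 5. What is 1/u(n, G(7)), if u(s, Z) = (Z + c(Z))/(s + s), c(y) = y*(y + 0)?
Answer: 57024/13 ≈ 4386.5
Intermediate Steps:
G(C) = 1/(5 + C) (G(C) = 1/(C + 5) = 1/(5 + C))
c(y) = y² (c(y) = y*y = y²)
u(s, Z) = (Z + Z²)/(2*s) (u(s, Z) = (Z + Z²)/(s + s) = (Z + Z²)/((2*s)) = (Z + Z²)*(1/(2*s)) = (Z + Z²)/(2*s))
1/u(n, G(7)) = 1/((½)*(1 + 1/(5 + 7))/((5 + 7)*198)) = 1/((½)*(1/198)*(1 + 1/12)/12) = 1/((½)*(1/12)*(1/198)*(1 + 1/12)) = 1/((½)*(1/12)*(1/198)*(13/12)) = 1/(13/57024) = 57024/13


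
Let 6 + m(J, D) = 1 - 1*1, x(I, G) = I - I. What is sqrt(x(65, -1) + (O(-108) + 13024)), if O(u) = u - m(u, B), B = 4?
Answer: sqrt(12922) ≈ 113.67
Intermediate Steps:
x(I, G) = 0
m(J, D) = -6 (m(J, D) = -6 + (1 - 1*1) = -6 + (1 - 1) = -6 + 0 = -6)
O(u) = 6 + u (O(u) = u - 1*(-6) = u + 6 = 6 + u)
sqrt(x(65, -1) + (O(-108) + 13024)) = sqrt(0 + ((6 - 108) + 13024)) = sqrt(0 + (-102 + 13024)) = sqrt(0 + 12922) = sqrt(12922)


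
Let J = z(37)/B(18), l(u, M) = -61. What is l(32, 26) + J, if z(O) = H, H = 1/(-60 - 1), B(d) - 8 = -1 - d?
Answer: -40930/671 ≈ -60.999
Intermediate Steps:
B(d) = 7 - d (B(d) = 8 + (-1 - d) = 7 - d)
H = -1/61 (H = 1/(-61) = -1/61 ≈ -0.016393)
z(O) = -1/61
J = 1/671 (J = -1/(61*(7 - 1*18)) = -1/(61*(7 - 18)) = -1/61/(-11) = -1/61*(-1/11) = 1/671 ≈ 0.0014903)
l(32, 26) + J = -61 + 1/671 = -40930/671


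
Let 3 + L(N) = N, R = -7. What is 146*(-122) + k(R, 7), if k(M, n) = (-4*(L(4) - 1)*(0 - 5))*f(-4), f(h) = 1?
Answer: -17812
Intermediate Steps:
L(N) = -3 + N
k(M, n) = 0 (k(M, n) = -4*((-3 + 4) - 1)*(0 - 5)*1 = -4*(1 - 1)*(-5)*1 = -0*(-5)*1 = -4*0*1 = 0*1 = 0)
146*(-122) + k(R, 7) = 146*(-122) + 0 = -17812 + 0 = -17812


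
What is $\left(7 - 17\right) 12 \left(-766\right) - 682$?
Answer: $91238$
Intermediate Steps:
$\left(7 - 17\right) 12 \left(-766\right) - 682 = \left(-10\right) 12 \left(-766\right) - 682 = \left(-120\right) \left(-766\right) - 682 = 91920 - 682 = 91238$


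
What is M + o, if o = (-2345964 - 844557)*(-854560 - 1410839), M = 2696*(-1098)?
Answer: 7227800122671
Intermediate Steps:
M = -2960208
o = 7227803082879 (o = -3190521*(-2265399) = 7227803082879)
M + o = -2960208 + 7227803082879 = 7227800122671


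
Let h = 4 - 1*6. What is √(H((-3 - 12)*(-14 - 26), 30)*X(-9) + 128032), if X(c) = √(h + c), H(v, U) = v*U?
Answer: 4*√(8002 + 1125*I*√11) ≈ 366.95 + 81.346*I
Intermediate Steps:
H(v, U) = U*v
h = -2 (h = 4 - 6 = -2)
X(c) = √(-2 + c)
√(H((-3 - 12)*(-14 - 26), 30)*X(-9) + 128032) = √((30*((-3 - 12)*(-14 - 26)))*√(-2 - 9) + 128032) = √((30*(-15*(-40)))*√(-11) + 128032) = √((30*600)*(I*√11) + 128032) = √(18000*(I*√11) + 128032) = √(18000*I*√11 + 128032) = √(128032 + 18000*I*√11)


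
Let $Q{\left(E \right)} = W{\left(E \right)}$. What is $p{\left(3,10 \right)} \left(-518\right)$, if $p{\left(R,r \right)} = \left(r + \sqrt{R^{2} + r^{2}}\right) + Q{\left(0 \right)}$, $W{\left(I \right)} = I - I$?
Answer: $-5180 - 518 \sqrt{109} \approx -10588.0$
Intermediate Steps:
$W{\left(I \right)} = 0$
$Q{\left(E \right)} = 0$
$p{\left(R,r \right)} = r + \sqrt{R^{2} + r^{2}}$ ($p{\left(R,r \right)} = \left(r + \sqrt{R^{2} + r^{2}}\right) + 0 = r + \sqrt{R^{2} + r^{2}}$)
$p{\left(3,10 \right)} \left(-518\right) = \left(10 + \sqrt{3^{2} + 10^{2}}\right) \left(-518\right) = \left(10 + \sqrt{9 + 100}\right) \left(-518\right) = \left(10 + \sqrt{109}\right) \left(-518\right) = -5180 - 518 \sqrt{109}$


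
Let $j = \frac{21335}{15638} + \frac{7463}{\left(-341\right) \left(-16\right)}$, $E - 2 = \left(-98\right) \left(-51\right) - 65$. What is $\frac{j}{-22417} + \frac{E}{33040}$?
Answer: $\frac{2105172478705}{14105714416948} \approx 0.14924$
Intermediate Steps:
$E = 4935$ ($E = 2 - -4933 = 2 + \left(4998 - 65\right) = 2 + 4933 = 4935$)
$j = \frac{116555077}{42660464}$ ($j = 21335 \cdot \frac{1}{15638} + \frac{7463}{5456} = \frac{21335}{15638} + 7463 \cdot \frac{1}{5456} = \frac{21335}{15638} + \frac{7463}{5456} = \frac{116555077}{42660464} \approx 2.7322$)
$\frac{j}{-22417} + \frac{E}{33040} = \frac{116555077}{42660464 \left(-22417\right)} + \frac{4935}{33040} = \frac{116555077}{42660464} \left(- \frac{1}{22417}\right) + 4935 \cdot \frac{1}{33040} = - \frac{116555077}{956319621488} + \frac{141}{944} = \frac{2105172478705}{14105714416948}$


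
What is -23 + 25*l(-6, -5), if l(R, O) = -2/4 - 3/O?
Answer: -41/2 ≈ -20.500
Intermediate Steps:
l(R, O) = -½ - 3/O (l(R, O) = -2*¼ - 3/O = -½ - 3/O)
-23 + 25*l(-6, -5) = -23 + 25*((½)*(-6 - 1*(-5))/(-5)) = -23 + 25*((½)*(-⅕)*(-6 + 5)) = -23 + 25*((½)*(-⅕)*(-1)) = -23 + 25*(⅒) = -23 + 5/2 = -41/2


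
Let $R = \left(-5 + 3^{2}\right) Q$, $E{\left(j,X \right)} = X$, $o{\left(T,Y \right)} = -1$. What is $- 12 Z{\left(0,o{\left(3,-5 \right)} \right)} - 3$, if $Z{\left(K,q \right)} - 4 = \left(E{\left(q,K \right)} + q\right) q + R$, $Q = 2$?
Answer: $-159$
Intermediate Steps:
$R = 8$ ($R = \left(-5 + 3^{2}\right) 2 = \left(-5 + 9\right) 2 = 4 \cdot 2 = 8$)
$Z{\left(K,q \right)} = 12 + q \left(K + q\right)$ ($Z{\left(K,q \right)} = 4 + \left(\left(K + q\right) q + 8\right) = 4 + \left(q \left(K + q\right) + 8\right) = 4 + \left(8 + q \left(K + q\right)\right) = 12 + q \left(K + q\right)$)
$- 12 Z{\left(0,o{\left(3,-5 \right)} \right)} - 3 = - 12 \left(12 + \left(-1\right)^{2} + 0 \left(-1\right)\right) - 3 = - 12 \left(12 + 1 + 0\right) - 3 = \left(-12\right) 13 - 3 = -156 - 3 = -159$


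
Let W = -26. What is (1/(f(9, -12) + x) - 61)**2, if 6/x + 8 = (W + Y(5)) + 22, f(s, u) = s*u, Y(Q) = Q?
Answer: 2161227121/580644 ≈ 3722.1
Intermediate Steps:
x = -6/7 (x = 6/(-8 + ((-26 + 5) + 22)) = 6/(-8 + (-21 + 22)) = 6/(-8 + 1) = 6/(-7) = 6*(-1/7) = -6/7 ≈ -0.85714)
(1/(f(9, -12) + x) - 61)**2 = (1/(9*(-12) - 6/7) - 61)**2 = (1/(-108 - 6/7) - 61)**2 = (1/(-762/7) - 61)**2 = (-7/762 - 61)**2 = (-46489/762)**2 = 2161227121/580644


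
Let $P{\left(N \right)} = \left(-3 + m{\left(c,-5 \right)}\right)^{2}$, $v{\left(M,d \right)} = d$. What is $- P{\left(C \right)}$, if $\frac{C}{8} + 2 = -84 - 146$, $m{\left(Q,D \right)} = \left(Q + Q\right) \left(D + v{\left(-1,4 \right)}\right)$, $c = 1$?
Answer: $-25$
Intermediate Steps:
$m{\left(Q,D \right)} = 2 Q \left(4 + D\right)$ ($m{\left(Q,D \right)} = \left(Q + Q\right) \left(D + 4\right) = 2 Q \left(4 + D\right)$)
$C = -1856$ ($C = -16 + 8 \left(-84 - 146\right) = -16 + 8 \left(-230\right) = -16 - 1840 = -1856$)
$P{\left(N \right)} = 25$ ($P{\left(N \right)} = \left(-3 + 2 \cdot 1 \left(4 - 5\right)\right)^{2} = \left(-3 + 2 \cdot 1 \left(-1\right)\right)^{2} = \left(-3 - 2\right)^{2} = \left(-5\right)^{2} = 25$)
$- P{\left(C \right)} = \left(-1\right) 25 = -25$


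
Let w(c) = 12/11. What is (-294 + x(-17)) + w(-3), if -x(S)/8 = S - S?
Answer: -3222/11 ≈ -292.91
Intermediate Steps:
w(c) = 12/11 (w(c) = 12*(1/11) = 12/11)
x(S) = 0 (x(S) = -8*(S - S) = -8*0 = 0)
(-294 + x(-17)) + w(-3) = (-294 + 0) + 12/11 = -294 + 12/11 = -3222/11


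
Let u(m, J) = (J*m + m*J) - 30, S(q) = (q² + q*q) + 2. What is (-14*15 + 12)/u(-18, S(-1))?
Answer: 33/29 ≈ 1.1379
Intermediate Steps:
S(q) = 2 + 2*q² (S(q) = (q² + q²) + 2 = 2*q² + 2 = 2 + 2*q²)
u(m, J) = -30 + 2*J*m (u(m, J) = (J*m + J*m) - 30 = 2*J*m - 30 = -30 + 2*J*m)
(-14*15 + 12)/u(-18, S(-1)) = (-14*15 + 12)/(-30 + 2*(2 + 2*(-1)²)*(-18)) = (-210 + 12)/(-30 + 2*(2 + 2*1)*(-18)) = -198/(-30 + 2*(2 + 2)*(-18)) = -198/(-30 + 2*4*(-18)) = -198/(-30 - 144) = -198/(-174) = -198*(-1/174) = 33/29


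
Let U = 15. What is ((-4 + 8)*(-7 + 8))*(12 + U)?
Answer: 108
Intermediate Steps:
((-4 + 8)*(-7 + 8))*(12 + U) = ((-4 + 8)*(-7 + 8))*(12 + 15) = (4*1)*27 = 4*27 = 108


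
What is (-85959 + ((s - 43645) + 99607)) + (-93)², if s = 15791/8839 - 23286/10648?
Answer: -1004630872121/47058836 ≈ -21348.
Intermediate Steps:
s = -18841193/47058836 (s = 15791*(1/8839) - 23286*1/10648 = 15791/8839 - 11643/5324 = -18841193/47058836 ≈ -0.40038)
(-85959 + ((s - 43645) + 99607)) + (-93)² = (-85959 + ((-18841193/47058836 - 43645) + 99607)) + (-93)² = (-85959 + (-2053901738413/47058836 + 99607)) + 8649 = (-85959 + 2633487739039/47058836) + 8649 = -1411642744685/47058836 + 8649 = -1004630872121/47058836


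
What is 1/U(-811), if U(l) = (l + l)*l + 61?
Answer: 1/1315503 ≈ 7.6017e-7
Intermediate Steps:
U(l) = 61 + 2*l² (U(l) = (2*l)*l + 61 = 2*l² + 61 = 61 + 2*l²)
1/U(-811) = 1/(61 + 2*(-811)²) = 1/(61 + 2*657721) = 1/(61 + 1315442) = 1/1315503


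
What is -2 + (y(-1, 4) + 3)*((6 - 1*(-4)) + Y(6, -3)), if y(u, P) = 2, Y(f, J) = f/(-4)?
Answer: 81/2 ≈ 40.500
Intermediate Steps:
Y(f, J) = -f/4 (Y(f, J) = f*(-¼) = -f/4)
-2 + (y(-1, 4) + 3)*((6 - 1*(-4)) + Y(6, -3)) = -2 + (2 + 3)*((6 - 1*(-4)) - ¼*6) = -2 + 5*((6 + 4) - 3/2) = -2 + 5*(10 - 3/2) = -2 + 5*(17/2) = -2 + 85/2 = 81/2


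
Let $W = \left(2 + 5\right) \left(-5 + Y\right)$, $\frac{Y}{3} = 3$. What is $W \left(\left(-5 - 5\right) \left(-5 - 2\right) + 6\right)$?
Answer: $2128$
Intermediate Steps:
$Y = 9$ ($Y = 3 \cdot 3 = 9$)
$W = 28$ ($W = \left(2 + 5\right) \left(-5 + 9\right) = 7 \cdot 4 = 28$)
$W \left(\left(-5 - 5\right) \left(-5 - 2\right) + 6\right) = 28 \left(\left(-5 - 5\right) \left(-5 - 2\right) + 6\right) = 28 \left(\left(-10\right) \left(-7\right) + 6\right) = 28 \left(70 + 6\right) = 28 \cdot 76 = 2128$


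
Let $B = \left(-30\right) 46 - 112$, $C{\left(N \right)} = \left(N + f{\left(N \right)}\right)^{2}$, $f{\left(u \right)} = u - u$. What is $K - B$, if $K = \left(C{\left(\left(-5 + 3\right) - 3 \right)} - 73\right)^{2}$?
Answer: $3796$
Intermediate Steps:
$f{\left(u \right)} = 0$
$C{\left(N \right)} = N^{2}$ ($C{\left(N \right)} = \left(N + 0\right)^{2} = N^{2}$)
$B = -1492$ ($B = -1380 - 112 = -1492$)
$K = 2304$ ($K = \left(\left(\left(-5 + 3\right) - 3\right)^{2} - 73\right)^{2} = \left(\left(-2 - 3\right)^{2} - 73\right)^{2} = \left(\left(-5\right)^{2} - 73\right)^{2} = \left(25 - 73\right)^{2} = \left(-48\right)^{2} = 2304$)
$K - B = 2304 - -1492 = 2304 + 1492 = 3796$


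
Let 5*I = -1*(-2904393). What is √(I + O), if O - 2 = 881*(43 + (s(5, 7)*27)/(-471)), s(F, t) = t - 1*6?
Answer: √381266478085/785 ≈ 786.58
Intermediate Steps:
s(F, t) = -6 + t (s(F, t) = t - 6 = -6 + t)
I = 2904393/5 (I = (-1*(-2904393))/5 = (⅕)*2904393 = 2904393/5 ≈ 5.8088e+5)
O = 5940016/157 (O = 2 + 881*(43 + ((-6 + 7)*27)/(-471)) = 2 + 881*(43 + (1*27)*(-1/471)) = 2 + 881*(43 + 27*(-1/471)) = 2 + 881*(43 - 9/157) = 2 + 881*(6742/157) = 2 + 5939702/157 = 5940016/157 ≈ 37835.)
√(I + O) = √(2904393/5 + 5940016/157) = √(485689781/785) = √381266478085/785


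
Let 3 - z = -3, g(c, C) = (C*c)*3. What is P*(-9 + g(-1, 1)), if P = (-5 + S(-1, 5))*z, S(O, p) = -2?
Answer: 504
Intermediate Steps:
g(c, C) = 3*C*c
z = 6 (z = 3 - 1*(-3) = 3 + 3 = 6)
P = -42 (P = (-5 - 2)*6 = -7*6 = -42)
P*(-9 + g(-1, 1)) = -42*(-9 + 3*1*(-1)) = -42*(-9 - 3) = -42*(-12) = 504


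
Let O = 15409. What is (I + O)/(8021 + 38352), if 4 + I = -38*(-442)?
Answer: 32201/46373 ≈ 0.69439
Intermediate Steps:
I = 16792 (I = -4 - 38*(-442) = -4 + 16796 = 16792)
(I + O)/(8021 + 38352) = (16792 + 15409)/(8021 + 38352) = 32201/46373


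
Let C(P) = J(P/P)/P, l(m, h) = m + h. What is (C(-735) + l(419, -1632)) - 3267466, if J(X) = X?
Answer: -2402479066/735 ≈ -3.2687e+6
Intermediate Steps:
l(m, h) = h + m
C(P) = 1/P (C(P) = (P/P)/P = 1/P)
(C(-735) + l(419, -1632)) - 3267466 = (1/(-735) + (-1632 + 419)) - 3267466 = (-1/735 - 1213) - 3267466 = -891556/735 - 3267466 = -2402479066/735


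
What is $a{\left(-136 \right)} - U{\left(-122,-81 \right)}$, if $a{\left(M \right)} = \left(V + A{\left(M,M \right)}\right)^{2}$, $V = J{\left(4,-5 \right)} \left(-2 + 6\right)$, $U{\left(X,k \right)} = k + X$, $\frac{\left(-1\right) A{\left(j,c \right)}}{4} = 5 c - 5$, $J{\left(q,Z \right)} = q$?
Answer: $7595739$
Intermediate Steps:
$A{\left(j,c \right)} = 20 - 20 c$ ($A{\left(j,c \right)} = - 4 \left(5 c - 5\right) = - 4 \left(-5 + 5 c\right) = 20 - 20 c$)
$U{\left(X,k \right)} = X + k$
$V = 16$ ($V = 4 \left(-2 + 6\right) = 4 \cdot 4 = 16$)
$a{\left(M \right)} = \left(36 - 20 M\right)^{2}$ ($a{\left(M \right)} = \left(16 - \left(-20 + 20 M\right)\right)^{2} = \left(36 - 20 M\right)^{2}$)
$a{\left(-136 \right)} - U{\left(-122,-81 \right)} = 16 \left(-9 + 5 \left(-136\right)\right)^{2} - \left(-122 - 81\right) = 16 \left(-9 - 680\right)^{2} - -203 = 16 \left(-689\right)^{2} + 203 = 16 \cdot 474721 + 203 = 7595536 + 203 = 7595739$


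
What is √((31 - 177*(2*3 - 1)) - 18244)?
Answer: 3*I*√2122 ≈ 138.2*I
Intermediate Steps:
√((31 - 177*(2*3 - 1)) - 18244) = √((31 - 177*(6 - 1)) - 18244) = √((31 - 177*5) - 18244) = √((31 - 885) - 18244) = √(-854 - 18244) = √(-19098) = 3*I*√2122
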